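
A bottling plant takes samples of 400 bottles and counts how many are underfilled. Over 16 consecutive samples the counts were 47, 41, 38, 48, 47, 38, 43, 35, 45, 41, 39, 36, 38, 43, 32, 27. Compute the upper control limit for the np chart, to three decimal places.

p̄ = Σdᵢ / (k·n) = 638 / (16 × 400) = 0.09969
UCL = np̄ + 3·√(np̄(1−p̄)) = 39.8750 + 3 × √(39.8750×0.90031) = 39.8750 + 3 × 5.9917 = 57.8500

57.850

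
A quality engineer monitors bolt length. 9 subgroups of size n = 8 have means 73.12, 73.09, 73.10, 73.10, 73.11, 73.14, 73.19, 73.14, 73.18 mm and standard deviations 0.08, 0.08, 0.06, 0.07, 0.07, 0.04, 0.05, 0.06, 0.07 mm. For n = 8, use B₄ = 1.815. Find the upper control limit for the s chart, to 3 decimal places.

s̄ = (0.08 + 0.08 + 0.06 + 0.07 + 0.07 + 0.04 + 0.05 + 0.06 + 0.07) / 9 = 0.0644
UCL_s = B₄·s̄ = 1.815 × 0.0644 = 0.1170

0.117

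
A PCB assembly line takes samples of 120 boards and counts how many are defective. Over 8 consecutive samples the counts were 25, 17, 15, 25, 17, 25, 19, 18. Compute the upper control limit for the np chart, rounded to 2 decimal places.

32.40

p̄ = Σdᵢ / (k·n) = 161 / (8 × 120) = 0.16771
UCL = np̄ + 3·√(np̄(1−p̄)) = 20.1250 + 3 × √(20.1250×0.83229) = 20.1250 + 3 × 4.0927 = 32.4030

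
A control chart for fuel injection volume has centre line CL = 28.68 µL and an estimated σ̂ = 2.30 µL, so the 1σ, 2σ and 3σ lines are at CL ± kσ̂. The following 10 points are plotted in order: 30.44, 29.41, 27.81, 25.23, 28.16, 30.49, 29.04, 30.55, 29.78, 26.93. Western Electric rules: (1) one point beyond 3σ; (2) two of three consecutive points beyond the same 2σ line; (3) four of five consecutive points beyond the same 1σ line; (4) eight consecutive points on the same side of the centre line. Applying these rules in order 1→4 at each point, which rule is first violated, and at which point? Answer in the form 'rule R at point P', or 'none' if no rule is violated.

Zone of each point (C = within 1σ̂, B = 1σ̂–2σ̂, A = 2σ̂–3σ̂, * = beyond 3σ̂; sign = side of CL): 1:+C, 2:+C, 3:-C, 4:-B, 5:-C, 6:+C, 7:+C, 8:+C, 9:+C, 10:-C
No rule fires across all 10 points.

none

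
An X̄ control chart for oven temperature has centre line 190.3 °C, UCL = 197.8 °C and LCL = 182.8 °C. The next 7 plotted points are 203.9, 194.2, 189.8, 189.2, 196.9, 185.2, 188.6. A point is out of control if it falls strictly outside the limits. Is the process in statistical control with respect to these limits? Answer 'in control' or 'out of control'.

out of control

Compare each point to [182.8, 197.8]: sample 1 = 203.9 > UCL.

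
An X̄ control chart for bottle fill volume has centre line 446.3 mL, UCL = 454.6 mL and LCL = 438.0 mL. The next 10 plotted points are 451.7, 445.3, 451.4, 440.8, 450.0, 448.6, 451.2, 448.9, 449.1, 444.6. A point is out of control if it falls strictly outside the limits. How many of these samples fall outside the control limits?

0

All 10 points lie within [438.0, 454.6].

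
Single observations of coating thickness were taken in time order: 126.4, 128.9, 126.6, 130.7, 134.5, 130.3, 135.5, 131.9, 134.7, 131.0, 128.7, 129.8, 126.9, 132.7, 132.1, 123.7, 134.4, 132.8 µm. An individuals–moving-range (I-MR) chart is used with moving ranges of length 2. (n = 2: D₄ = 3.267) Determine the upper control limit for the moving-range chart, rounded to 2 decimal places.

Moving ranges: 2.5, 2.3, 4.1, 3.8, 4.2, 5.2, 3.6, 2.8, 3.7, 2.3, 1.1, 2.9, 5.8, 0.6, 8.4, 10.7, 1.6; M̄R̄ = 65.6000 / 17 = 3.8588
UCL_MR = D₄·M̄R̄ = 3.267 × 3.8588 = 12.6068

12.61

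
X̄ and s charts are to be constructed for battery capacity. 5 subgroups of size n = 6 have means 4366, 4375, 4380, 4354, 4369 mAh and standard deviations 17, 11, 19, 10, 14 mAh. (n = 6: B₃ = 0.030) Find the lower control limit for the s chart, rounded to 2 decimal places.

s̄ = (17 + 11 + 19 + 10 + 14) / 5 = 14.2000
LCL_s = B₃·s̄ = 0.030 × 14.2000 = 0.4260

0.43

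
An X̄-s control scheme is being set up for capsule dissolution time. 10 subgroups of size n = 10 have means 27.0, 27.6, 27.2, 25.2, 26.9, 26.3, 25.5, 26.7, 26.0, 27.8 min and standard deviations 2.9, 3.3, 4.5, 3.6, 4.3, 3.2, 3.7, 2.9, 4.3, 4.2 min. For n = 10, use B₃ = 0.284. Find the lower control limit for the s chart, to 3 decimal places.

1.048

s̄ = (2.9 + 3.3 + 4.5 + 3.6 + 4.3 + 3.2 + 3.7 + 2.9 + 4.3 + 4.2) / 10 = 3.6900
LCL_s = B₃·s̄ = 0.284 × 3.6900 = 1.0480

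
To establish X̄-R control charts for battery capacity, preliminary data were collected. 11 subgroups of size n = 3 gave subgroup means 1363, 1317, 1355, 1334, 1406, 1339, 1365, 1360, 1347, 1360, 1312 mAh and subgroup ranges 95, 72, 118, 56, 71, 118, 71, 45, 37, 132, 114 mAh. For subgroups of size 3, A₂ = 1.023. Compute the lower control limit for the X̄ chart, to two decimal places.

X̄̄ = (1363 + 1317 + 1355 + 1334 + 1406 + 1339 + 1365 + 1360 + 1347 + 1360 + 1312) / 11 = 14858.0000 / 11 = 1350.7273
R̄ = (95 + 72 + 118 + 56 + 71 + 118 + 71 + 45 + 37 + 132 + 114) / 11 = 929.0000 / 11 = 84.4545
LCL = X̄̄ − A₂·R̄ = 1350.7273 − 1.023 × 84.4545 = 1264.3303

1264.33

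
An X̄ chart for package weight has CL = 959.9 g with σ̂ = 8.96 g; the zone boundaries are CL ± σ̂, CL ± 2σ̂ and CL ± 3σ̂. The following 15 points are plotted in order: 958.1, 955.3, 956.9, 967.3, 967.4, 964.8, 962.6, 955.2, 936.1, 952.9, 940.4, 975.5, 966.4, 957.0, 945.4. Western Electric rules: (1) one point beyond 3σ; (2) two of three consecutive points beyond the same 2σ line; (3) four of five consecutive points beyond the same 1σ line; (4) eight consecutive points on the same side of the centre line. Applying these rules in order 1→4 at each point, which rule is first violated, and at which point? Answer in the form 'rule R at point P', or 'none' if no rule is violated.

rule 2 at point 11

Zone of each point (C = within 1σ̂, B = 1σ̂–2σ̂, A = 2σ̂–3σ̂, * = beyond 3σ̂; sign = side of CL): 1:-C, 2:-C, 3:-C, 4:+C, 5:+C, 6:+C, 7:+C, 8:-C, 9:-A, 10:-C, 11:-A, 12:+B, 13:+C, 14:-C, 15:-B
Rule 2 (two of three consecutive points beyond the same 2σ limit) is satisfied at point 11.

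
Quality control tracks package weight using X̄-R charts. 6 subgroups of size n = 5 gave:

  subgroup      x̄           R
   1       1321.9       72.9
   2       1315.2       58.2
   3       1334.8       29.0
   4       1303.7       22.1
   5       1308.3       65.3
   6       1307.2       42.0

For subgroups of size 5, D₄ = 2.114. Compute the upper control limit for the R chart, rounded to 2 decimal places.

R̄ = (72.9 + 58.2 + 29.0 + 22.1 + 65.3 + 42.0) / 6 = 289.5000 / 6 = 48.2500
UCL_R = D₄·R̄ = 2.114 × 48.2500 = 102.0005

102.00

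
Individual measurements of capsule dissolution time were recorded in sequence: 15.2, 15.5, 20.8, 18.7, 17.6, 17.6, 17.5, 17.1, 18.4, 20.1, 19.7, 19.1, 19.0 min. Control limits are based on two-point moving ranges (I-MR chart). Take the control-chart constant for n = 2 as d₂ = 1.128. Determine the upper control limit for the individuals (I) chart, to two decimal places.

X̄ = (15.2 + 15.5 + 20.8 + 18.7 + 17.6 + 17.6 + 17.5 + 17.1 + 18.4 + 20.1 + 19.7 + 19.1 + 19.0) / 13 = 18.1769
Moving ranges: 0.3, 5.3, 2.1, 1.1, 0.0, 0.1, 0.4, 1.3, 1.7, 0.4, 0.6, 0.1; M̄R̄ = 13.4000 / 12 = 1.1167
UCL = X̄ + 3·M̄R̄/d₂ = 18.1769 + 3 × 1.1167 / 1.128 = 21.1468

21.15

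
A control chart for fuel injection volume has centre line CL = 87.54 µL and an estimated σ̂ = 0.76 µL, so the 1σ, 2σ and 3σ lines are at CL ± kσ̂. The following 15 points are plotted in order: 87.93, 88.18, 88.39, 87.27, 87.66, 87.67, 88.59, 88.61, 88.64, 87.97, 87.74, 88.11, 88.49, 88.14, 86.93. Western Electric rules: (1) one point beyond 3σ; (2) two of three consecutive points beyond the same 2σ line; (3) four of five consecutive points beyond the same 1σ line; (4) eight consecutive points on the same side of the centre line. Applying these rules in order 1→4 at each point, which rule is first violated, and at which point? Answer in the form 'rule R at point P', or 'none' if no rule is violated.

Zone of each point (C = within 1σ̂, B = 1σ̂–2σ̂, A = 2σ̂–3σ̂, * = beyond 3σ̂; sign = side of CL): 1:+C, 2:+C, 3:+B, 4:-C, 5:+C, 6:+C, 7:+B, 8:+B, 9:+B, 10:+C, 11:+C, 12:+C, 13:+B, 14:+C, 15:-C
Rule 4 (eight consecutive points on the same side of the centre line) is satisfied at point 12.

rule 4 at point 12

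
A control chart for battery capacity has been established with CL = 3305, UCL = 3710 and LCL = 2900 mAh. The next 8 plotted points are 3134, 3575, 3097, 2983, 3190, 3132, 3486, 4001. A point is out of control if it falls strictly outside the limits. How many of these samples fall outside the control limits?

Compare each point to [2900, 3710]: sample 8 = 4001 > UCL.

1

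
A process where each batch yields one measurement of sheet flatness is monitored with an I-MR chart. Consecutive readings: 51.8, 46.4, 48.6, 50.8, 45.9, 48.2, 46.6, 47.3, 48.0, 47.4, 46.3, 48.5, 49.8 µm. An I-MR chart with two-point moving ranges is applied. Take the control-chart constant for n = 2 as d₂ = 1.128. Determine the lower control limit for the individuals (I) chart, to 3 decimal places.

42.538

X̄ = (51.8 + 46.4 + 48.6 + 50.8 + 45.9 + 48.2 + 46.6 + 47.3 + 48.0 + 47.4 + 46.3 + 48.5 + 49.8) / 13 = 48.1231
Moving ranges: 5.4, 2.2, 2.2, 4.9, 2.3, 1.6, 0.7, 0.7, 0.6, 1.1, 2.2, 1.3; M̄R̄ = 25.2000 / 12 = 2.1000
LCL = X̄ − 3·M̄R̄/d₂ = 48.1231 − 3 × 2.1000 / 1.128 = 42.5380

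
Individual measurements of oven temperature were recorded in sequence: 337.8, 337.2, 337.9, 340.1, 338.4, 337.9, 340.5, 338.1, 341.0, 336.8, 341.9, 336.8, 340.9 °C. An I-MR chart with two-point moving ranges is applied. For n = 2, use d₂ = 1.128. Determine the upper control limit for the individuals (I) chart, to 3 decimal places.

345.984

X̄ = (337.8 + 337.2 + 337.9 + 340.1 + 338.4 + 337.9 + 340.5 + 338.1 + 341.0 + 336.8 + 341.9 + 336.8 + 340.9) / 13 = 338.8692
Moving ranges: 0.6, 0.7, 2.2, 1.7, 0.5, 2.6, 2.4, 2.9, 4.2, 5.1, 5.1, 4.1; M̄R̄ = 32.1000 / 12 = 2.6750
UCL = X̄ + 3·M̄R̄/d₂ = 338.8692 + 3 × 2.6750 / 1.128 = 345.9836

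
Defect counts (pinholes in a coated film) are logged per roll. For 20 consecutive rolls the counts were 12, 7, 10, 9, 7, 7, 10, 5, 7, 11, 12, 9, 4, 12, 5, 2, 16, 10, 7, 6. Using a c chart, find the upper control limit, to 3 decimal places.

17.095

c̄ = (12 + 7 + 10 + 9 + 7 + 7 + 10 + 5 + 7 + 11 + 12 + 9 + 4 + 12 + 5 + 2 + 16 + 10 + 7 + 6) / 20 = 168 / 20 = 8.4000
UCL = c̄ + 3√c̄ = 8.4000 + 3 × √8.4000 = 8.4000 + 3 × 2.8983 = 17.0948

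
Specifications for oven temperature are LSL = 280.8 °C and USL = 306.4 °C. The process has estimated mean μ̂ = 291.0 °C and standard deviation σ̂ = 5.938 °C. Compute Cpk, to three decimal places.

0.573

Cpu = (USL − μ̂) / (3σ̂) = (306.4 − 291.0) / (3 × 5.938) = 0.8645; Cpl = (μ̂ − LSL) / (3σ̂) = (291.0 − 280.8) / (3 × 5.938) = 0.5726; Cpk = min(Cpu, Cpl) = 0.5726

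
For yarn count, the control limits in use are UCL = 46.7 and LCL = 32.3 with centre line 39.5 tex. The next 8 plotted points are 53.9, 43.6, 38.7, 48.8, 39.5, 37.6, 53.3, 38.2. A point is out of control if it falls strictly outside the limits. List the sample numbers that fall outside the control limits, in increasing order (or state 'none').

1, 4, 7

Compare each point to [32.3, 46.7]: sample 1 = 53.9 > UCL; sample 4 = 48.8 > UCL; sample 7 = 53.3 > UCL.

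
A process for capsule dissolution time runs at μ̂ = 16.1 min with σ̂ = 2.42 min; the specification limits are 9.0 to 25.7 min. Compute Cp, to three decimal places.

1.150

Cp = (USL − LSL) / (6σ̂) = (25.7 − 9.0) / (6 × 2.42) = 16.7000 / 14.5200 = 1.1501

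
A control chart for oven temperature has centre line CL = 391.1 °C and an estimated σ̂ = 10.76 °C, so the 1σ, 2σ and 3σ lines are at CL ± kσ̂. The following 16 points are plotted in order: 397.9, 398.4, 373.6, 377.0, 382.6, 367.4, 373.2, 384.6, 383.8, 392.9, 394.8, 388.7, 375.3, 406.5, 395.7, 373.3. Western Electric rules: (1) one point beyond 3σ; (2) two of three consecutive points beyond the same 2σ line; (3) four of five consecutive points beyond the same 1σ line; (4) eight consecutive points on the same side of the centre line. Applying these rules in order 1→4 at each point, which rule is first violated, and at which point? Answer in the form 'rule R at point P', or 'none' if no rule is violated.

rule 3 at point 7

Zone of each point (C = within 1σ̂, B = 1σ̂–2σ̂, A = 2σ̂–3σ̂, * = beyond 3σ̂; sign = side of CL): 1:+C, 2:+C, 3:-B, 4:-B, 5:-C, 6:-A, 7:-B, 8:-C, 9:-C, 10:+C, 11:+C, 12:-C, 13:-B, 14:+B, 15:+C, 16:-B
Rule 3 (four of five consecutive points beyond the same 1σ limit) is satisfied at point 7.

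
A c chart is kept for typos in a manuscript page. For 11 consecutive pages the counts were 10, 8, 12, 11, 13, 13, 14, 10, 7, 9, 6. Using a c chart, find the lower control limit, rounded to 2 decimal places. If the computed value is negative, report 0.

c̄ = (10 + 8 + 12 + 11 + 13 + 13 + 14 + 10 + 7 + 9 + 6) / 11 = 113 / 11 = 10.2727
LCL = c̄ − 3√c̄ = 10.2727 − 3 × 3.2051 = 0.6574

0.66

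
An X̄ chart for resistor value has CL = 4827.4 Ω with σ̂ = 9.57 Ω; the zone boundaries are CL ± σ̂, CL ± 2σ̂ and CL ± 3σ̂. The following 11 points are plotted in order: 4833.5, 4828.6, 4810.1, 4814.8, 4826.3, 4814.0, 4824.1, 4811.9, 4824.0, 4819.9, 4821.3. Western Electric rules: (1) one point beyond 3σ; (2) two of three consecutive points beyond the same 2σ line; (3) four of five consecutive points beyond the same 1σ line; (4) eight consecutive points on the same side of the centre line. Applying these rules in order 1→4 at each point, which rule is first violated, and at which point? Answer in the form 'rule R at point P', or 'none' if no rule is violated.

rule 4 at point 10

Zone of each point (C = within 1σ̂, B = 1σ̂–2σ̂, A = 2σ̂–3σ̂, * = beyond 3σ̂; sign = side of CL): 1:+C, 2:+C, 3:-B, 4:-B, 5:-C, 6:-B, 7:-C, 8:-B, 9:-C, 10:-C, 11:-C
Rule 4 (eight consecutive points on the same side of the centre line) is satisfied at point 10.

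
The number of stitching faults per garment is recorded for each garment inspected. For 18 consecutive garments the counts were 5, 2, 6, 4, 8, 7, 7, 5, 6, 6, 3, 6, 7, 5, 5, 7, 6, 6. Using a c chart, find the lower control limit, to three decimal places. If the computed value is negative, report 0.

0.000

c̄ = (5 + 2 + 6 + 4 + 8 + 7 + 7 + 5 + 6 + 6 + 3 + 6 + 7 + 5 + 5 + 7 + 6 + 6) / 18 = 101 / 18 = 5.6111
LCL = c̄ − 3√c̄ = 5.6111 − 3 × 2.3688 = -1.4952 → 0 (cannot be negative)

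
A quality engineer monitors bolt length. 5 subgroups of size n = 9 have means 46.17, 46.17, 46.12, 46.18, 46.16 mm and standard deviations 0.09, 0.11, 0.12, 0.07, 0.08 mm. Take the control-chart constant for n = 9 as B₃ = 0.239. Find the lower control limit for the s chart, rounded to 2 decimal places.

0.02

s̄ = (0.09 + 0.11 + 0.12 + 0.07 + 0.08) / 5 = 0.0940
LCL_s = B₃·s̄ = 0.239 × 0.0940 = 0.0225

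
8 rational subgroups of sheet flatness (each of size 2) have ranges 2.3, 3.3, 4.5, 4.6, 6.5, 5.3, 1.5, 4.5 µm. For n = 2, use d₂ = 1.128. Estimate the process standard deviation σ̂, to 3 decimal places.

3.602

R̄ = (2.3 + 3.3 + 4.5 + 4.6 + 6.5 + 5.3 + 1.5 + 4.5) / 8 = 4.0625
σ̂ = R̄ / d₂ = 4.0625 / 1.128 = 3.6015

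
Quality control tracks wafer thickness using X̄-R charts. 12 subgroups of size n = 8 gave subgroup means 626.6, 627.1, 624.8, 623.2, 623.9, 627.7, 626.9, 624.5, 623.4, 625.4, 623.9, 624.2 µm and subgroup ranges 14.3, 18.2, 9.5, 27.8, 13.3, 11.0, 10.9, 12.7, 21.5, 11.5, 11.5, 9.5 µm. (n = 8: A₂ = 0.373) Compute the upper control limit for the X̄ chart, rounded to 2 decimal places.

X̄̄ = (626.6 + 627.1 + 624.8 + 623.2 + 623.9 + 627.7 + 626.9 + 624.5 + 623.4 + 625.4 + 623.9 + 624.2) / 12 = 7501.6000 / 12 = 625.1333
R̄ = (14.3 + 18.2 + 9.5 + 27.8 + 13.3 + 11.0 + 10.9 + 12.7 + 21.5 + 11.5 + 11.5 + 9.5) / 12 = 171.7000 / 12 = 14.3083
UCL = X̄̄ + A₂·R̄ = 625.1333 + 0.373 × 14.3083 = 630.4703

630.47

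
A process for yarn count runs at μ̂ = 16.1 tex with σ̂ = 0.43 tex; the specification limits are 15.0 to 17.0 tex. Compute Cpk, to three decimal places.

Cpu = (USL − μ̂) / (3σ̂) = (17.0 − 16.1) / (3 × 0.43) = 0.6977; Cpl = (μ̂ − LSL) / (3σ̂) = (16.1 − 15.0) / (3 × 0.43) = 0.8527; Cpk = min(Cpu, Cpl) = 0.6977

0.698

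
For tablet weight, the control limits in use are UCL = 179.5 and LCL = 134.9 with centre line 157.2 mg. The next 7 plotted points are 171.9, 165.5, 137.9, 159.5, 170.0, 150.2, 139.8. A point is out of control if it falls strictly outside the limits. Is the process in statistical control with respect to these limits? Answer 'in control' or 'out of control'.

All 7 points lie within [134.9, 179.5].

in control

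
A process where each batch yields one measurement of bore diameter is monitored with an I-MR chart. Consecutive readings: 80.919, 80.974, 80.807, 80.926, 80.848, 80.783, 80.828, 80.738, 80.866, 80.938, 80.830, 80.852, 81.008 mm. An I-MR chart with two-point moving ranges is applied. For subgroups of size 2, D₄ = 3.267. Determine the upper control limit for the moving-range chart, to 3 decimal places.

0.301

Moving ranges: 0.055, 0.167, 0.119, 0.078, 0.065, 0.045, 0.090, 0.128, 0.072, 0.108, 0.022, 0.156; M̄R̄ = 1.1050 / 12 = 0.0921
UCL_MR = D₄·M̄R̄ = 3.267 × 0.0921 = 0.3008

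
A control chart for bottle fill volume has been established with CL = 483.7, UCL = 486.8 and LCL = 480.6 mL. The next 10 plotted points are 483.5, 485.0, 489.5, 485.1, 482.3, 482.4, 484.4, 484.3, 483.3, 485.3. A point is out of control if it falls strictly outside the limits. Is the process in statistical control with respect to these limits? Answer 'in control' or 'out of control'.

Compare each point to [480.6, 486.8]: sample 3 = 489.5 > UCL.

out of control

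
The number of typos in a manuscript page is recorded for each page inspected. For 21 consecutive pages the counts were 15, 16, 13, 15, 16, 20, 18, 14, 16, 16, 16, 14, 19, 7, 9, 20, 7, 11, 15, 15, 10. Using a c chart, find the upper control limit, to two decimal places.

25.76

c̄ = (15 + 16 + 13 + 15 + 16 + 20 + 18 + 14 + 16 + 16 + 16 + 14 + 19 + 7 + 9 + 20 + 7 + 11 + 15 + 15 + 10) / 21 = 302 / 21 = 14.3810
UCL = c̄ + 3√c̄ = 14.3810 + 3 × √14.3810 = 14.3810 + 3 × 3.7922 = 25.7576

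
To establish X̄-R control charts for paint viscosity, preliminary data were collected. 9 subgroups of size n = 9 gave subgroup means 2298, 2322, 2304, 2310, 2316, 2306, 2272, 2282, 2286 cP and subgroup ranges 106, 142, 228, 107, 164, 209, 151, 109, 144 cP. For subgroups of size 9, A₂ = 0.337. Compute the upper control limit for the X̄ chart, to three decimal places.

2350.480

X̄̄ = (2298 + 2322 + 2304 + 2310 + 2316 + 2306 + 2272 + 2282 + 2286) / 9 = 20696.0000 / 9 = 2299.5556
R̄ = (106 + 142 + 228 + 107 + 164 + 209 + 151 + 109 + 144) / 9 = 1360.0000 / 9 = 151.1111
UCL = X̄̄ + A₂·R̄ = 2299.5556 + 0.337 × 151.1111 = 2350.4800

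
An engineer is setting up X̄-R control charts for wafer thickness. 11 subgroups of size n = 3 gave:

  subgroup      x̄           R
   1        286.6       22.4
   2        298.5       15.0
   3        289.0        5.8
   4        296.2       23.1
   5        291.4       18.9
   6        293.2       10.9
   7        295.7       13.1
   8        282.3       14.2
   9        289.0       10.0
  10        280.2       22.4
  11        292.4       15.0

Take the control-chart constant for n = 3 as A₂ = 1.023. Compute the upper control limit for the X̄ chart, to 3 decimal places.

X̄̄ = (286.6 + 298.5 + 289.0 + 296.2 + 291.4 + 293.2 + 295.7 + 282.3 + 289.0 + 280.2 + 292.4) / 11 = 3194.5000 / 11 = 290.4091
R̄ = (22.4 + 15.0 + 5.8 + 23.1 + 18.9 + 10.9 + 13.1 + 14.2 + 10.0 + 22.4 + 15.0) / 11 = 170.8000 / 11 = 15.5273
UCL = X̄̄ + A₂·R̄ = 290.4091 + 1.023 × 15.5273 = 306.2935

306.293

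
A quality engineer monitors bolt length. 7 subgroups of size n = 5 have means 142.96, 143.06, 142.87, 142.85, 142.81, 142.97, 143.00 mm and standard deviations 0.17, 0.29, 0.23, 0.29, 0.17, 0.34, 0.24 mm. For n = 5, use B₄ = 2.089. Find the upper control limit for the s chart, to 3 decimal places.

0.516

s̄ = (0.17 + 0.29 + 0.23 + 0.29 + 0.17 + 0.34 + 0.24) / 7 = 0.2471
UCL_s = B₄·s̄ = 2.089 × 0.2471 = 0.5163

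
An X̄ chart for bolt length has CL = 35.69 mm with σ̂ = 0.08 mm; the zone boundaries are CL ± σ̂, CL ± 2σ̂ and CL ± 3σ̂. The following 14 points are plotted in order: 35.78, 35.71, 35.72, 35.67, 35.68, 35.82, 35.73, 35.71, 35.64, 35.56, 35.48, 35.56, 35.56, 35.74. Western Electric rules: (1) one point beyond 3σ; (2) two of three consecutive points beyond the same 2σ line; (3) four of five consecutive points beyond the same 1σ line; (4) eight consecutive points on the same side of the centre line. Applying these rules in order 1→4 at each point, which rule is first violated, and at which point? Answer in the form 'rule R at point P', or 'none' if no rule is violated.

rule 3 at point 13

Zone of each point (C = within 1σ̂, B = 1σ̂–2σ̂, A = 2σ̂–3σ̂, * = beyond 3σ̂; sign = side of CL): 1:+B, 2:+C, 3:+C, 4:-C, 5:-C, 6:+B, 7:+C, 8:+C, 9:-C, 10:-B, 11:-A, 12:-B, 13:-B, 14:+C
Rule 3 (four of five consecutive points beyond the same 1σ limit) is satisfied at point 13.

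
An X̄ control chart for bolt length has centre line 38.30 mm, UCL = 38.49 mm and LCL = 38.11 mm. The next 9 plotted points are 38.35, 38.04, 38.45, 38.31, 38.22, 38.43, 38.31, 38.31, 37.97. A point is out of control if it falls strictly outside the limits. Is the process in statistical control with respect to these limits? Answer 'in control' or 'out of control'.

Compare each point to [38.11, 38.49]: sample 2 = 38.04 < LCL; sample 9 = 37.97 < LCL.

out of control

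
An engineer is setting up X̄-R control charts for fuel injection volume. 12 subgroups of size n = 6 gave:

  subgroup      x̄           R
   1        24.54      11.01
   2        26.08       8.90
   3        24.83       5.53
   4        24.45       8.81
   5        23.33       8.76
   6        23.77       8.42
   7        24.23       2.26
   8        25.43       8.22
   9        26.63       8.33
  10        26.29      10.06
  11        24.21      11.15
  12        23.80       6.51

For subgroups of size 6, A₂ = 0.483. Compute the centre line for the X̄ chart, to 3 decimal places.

24.799

X̄̄ = (24.54 + 26.08 + 24.83 + 24.45 + 23.33 + 23.77 + 24.23 + 25.43 + 26.63 + 26.29 + 24.21 + 23.80) / 12 = 297.5900 / 12 = 24.7992
CL = X̄̄ = 24.7992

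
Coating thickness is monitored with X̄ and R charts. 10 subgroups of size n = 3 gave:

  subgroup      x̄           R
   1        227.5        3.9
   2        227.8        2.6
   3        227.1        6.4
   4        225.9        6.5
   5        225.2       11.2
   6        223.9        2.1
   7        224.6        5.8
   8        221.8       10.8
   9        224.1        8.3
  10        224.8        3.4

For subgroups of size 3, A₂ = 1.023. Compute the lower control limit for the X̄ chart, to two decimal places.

219.03

X̄̄ = (227.5 + 227.8 + 227.1 + 225.9 + 225.2 + 223.9 + 224.6 + 221.8 + 224.1 + 224.8) / 10 = 2252.7000 / 10 = 225.2700
R̄ = (3.9 + 2.6 + 6.4 + 6.5 + 11.2 + 2.1 + 5.8 + 10.8 + 8.3 + 3.4) / 10 = 61.0000 / 10 = 6.1000
LCL = X̄̄ − A₂·R̄ = 225.2700 − 1.023 × 6.1000 = 219.0297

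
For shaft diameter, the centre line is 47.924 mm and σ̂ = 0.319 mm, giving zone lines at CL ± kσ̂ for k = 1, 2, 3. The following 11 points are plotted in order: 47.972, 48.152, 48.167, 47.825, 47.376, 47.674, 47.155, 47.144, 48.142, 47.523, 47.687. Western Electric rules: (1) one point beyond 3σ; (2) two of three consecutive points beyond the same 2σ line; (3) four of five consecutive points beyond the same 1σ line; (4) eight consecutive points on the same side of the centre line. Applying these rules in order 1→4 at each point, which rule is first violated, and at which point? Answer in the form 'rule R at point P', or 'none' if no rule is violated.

rule 2 at point 8

Zone of each point (C = within 1σ̂, B = 1σ̂–2σ̂, A = 2σ̂–3σ̂, * = beyond 3σ̂; sign = side of CL): 1:+C, 2:+C, 3:+C, 4:-C, 5:-B, 6:-C, 7:-A, 8:-A, 9:+C, 10:-B, 11:-C
Rule 2 (two of three consecutive points beyond the same 2σ limit) is satisfied at point 8.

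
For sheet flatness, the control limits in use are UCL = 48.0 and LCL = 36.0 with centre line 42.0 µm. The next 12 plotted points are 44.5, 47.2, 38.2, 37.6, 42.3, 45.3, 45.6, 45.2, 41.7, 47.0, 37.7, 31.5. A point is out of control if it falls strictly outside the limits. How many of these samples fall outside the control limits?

1

Compare each point to [36.0, 48.0]: sample 12 = 31.5 < LCL.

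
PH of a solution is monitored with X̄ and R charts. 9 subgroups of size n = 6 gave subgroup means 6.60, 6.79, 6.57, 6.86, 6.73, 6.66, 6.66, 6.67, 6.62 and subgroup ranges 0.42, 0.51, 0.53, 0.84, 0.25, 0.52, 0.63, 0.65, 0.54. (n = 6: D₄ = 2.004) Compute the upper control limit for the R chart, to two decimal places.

1.09

R̄ = (0.42 + 0.51 + 0.53 + 0.84 + 0.25 + 0.52 + 0.63 + 0.65 + 0.54) / 9 = 4.8900 / 9 = 0.5433
UCL_R = D₄·R̄ = 2.004 × 0.5433 = 1.0888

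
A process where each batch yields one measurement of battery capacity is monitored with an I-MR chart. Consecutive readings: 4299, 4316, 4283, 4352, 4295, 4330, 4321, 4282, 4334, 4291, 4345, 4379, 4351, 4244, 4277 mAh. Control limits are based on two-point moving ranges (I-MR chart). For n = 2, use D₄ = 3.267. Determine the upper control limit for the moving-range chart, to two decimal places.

142.35

Moving ranges: 17, 33, 69, 57, 35, 9, 39, 52, 43, 54, 34, 28, 107, 33; M̄R̄ = 610.0000 / 14 = 43.5714
UCL_MR = D₄·M̄R̄ = 3.267 × 43.5714 = 142.3479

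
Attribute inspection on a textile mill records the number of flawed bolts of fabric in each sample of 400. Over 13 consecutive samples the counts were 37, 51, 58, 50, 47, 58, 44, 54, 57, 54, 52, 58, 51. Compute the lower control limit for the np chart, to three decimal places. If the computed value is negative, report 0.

p̄ = Σdᵢ / (k·n) = 671 / (13 × 400) = 0.12904
LCL = np̄ − 3·√(np̄(1−p̄)) = 51.6154 − 3 × 6.7049 = 31.5008

31.501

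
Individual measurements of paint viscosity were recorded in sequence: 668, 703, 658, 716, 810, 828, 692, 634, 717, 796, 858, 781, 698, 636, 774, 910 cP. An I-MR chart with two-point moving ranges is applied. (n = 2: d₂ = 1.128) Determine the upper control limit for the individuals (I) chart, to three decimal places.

948.820

X̄ = (668 + 703 + 658 + 716 + 810 + 828 + 692 + 634 + 717 + 796 + 858 + 781 + 698 + 636 + 774 + 910) / 16 = 742.4375
Moving ranges: 35, 45, 58, 94, 18, 136, 58, 83, 79, 62, 77, 83, 62, 138, 136; M̄R̄ = 1164.0000 / 15 = 77.6000
UCL = X̄ + 3·M̄R̄/d₂ = 742.4375 + 3 × 77.6000 / 1.128 = 948.8205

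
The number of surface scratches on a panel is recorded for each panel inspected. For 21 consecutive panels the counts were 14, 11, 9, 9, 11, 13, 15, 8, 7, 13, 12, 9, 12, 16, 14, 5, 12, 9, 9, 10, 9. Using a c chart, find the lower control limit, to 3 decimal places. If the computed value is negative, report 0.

0.946

c̄ = (14 + 11 + 9 + 9 + 11 + 13 + 15 + 8 + 7 + 13 + 12 + 9 + 12 + 16 + 14 + 5 + 12 + 9 + 9 + 10 + 9) / 21 = 227 / 21 = 10.8095
LCL = c̄ − 3√c̄ = 10.8095 − 3 × 3.2878 = 0.9462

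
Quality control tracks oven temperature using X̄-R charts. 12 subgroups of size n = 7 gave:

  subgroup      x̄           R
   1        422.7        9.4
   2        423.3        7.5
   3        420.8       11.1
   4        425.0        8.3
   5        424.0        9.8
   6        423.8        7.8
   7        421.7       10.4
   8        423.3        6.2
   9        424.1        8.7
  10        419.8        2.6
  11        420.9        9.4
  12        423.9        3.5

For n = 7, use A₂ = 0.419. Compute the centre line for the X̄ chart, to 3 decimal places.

X̄̄ = (422.7 + 423.3 + 420.8 + 425.0 + 424.0 + 423.8 + 421.7 + 423.3 + 424.1 + 419.8 + 420.9 + 423.9) / 12 = 5073.3000 / 12 = 422.7750
CL = X̄̄ = 422.7750

422.775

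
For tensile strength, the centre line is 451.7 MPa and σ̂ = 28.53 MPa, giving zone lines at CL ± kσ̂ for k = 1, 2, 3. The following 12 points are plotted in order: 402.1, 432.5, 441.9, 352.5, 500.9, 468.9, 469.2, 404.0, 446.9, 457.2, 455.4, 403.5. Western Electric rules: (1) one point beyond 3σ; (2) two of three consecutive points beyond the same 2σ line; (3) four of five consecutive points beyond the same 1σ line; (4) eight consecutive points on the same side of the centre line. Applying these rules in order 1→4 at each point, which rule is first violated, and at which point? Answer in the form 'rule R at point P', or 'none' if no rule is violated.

rule 1 at point 4

Zone of each point (C = within 1σ̂, B = 1σ̂–2σ̂, A = 2σ̂–3σ̂, * = beyond 3σ̂; sign = side of CL): 1:-B, 2:-C, 3:-C, 4:-*, 5:+B, 6:+C, 7:+C, 8:-B, 9:-C, 10:+C, 11:+C, 12:-B
Rule 1 (one point beyond the 3σ limits) is satisfied at point 4.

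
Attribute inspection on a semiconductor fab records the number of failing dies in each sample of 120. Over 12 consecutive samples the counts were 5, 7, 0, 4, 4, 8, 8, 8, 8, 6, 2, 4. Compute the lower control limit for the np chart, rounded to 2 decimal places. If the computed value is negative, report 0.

0.00

p̄ = Σdᵢ / (k·n) = 64 / (12 × 120) = 0.04444
LCL = np̄ − 3·√(np̄(1−p̄)) = 5.3333 − 3 × 2.2575 = -1.4392 → 0 (negative, so LCL = 0)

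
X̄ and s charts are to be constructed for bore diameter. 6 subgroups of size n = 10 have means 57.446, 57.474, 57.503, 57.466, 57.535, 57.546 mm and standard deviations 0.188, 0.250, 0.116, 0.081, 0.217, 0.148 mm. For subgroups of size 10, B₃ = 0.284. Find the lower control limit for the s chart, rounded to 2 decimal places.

s̄ = (0.188 + 0.250 + 0.116 + 0.081 + 0.217 + 0.148) / 6 = 0.1667
LCL_s = B₃·s̄ = 0.284 × 0.1667 = 0.0473

0.05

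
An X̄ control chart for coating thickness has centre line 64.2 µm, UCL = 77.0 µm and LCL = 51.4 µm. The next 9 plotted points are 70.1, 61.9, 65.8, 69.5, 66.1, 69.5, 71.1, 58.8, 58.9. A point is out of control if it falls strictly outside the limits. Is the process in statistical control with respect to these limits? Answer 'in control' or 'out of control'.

All 9 points lie within [51.4, 77.0].

in control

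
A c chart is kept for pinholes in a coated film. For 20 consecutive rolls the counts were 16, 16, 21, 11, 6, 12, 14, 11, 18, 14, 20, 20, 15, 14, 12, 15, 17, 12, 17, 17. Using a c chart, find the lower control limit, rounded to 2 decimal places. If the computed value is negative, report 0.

c̄ = (16 + 16 + 21 + 11 + 6 + 12 + 14 + 11 + 18 + 14 + 20 + 20 + 15 + 14 + 12 + 15 + 17 + 12 + 17 + 17) / 20 = 298 / 20 = 14.9000
LCL = c̄ − 3√c̄ = 14.9000 − 3 × 3.8601 = 3.3198

3.32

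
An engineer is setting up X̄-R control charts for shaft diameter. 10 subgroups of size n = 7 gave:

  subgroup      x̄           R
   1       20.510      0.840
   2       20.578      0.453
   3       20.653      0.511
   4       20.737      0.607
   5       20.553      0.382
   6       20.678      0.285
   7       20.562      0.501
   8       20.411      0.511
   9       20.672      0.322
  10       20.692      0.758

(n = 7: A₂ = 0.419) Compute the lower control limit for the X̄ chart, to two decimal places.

X̄̄ = (20.510 + 20.578 + 20.653 + 20.737 + 20.553 + 20.678 + 20.562 + 20.411 + 20.672 + 20.692) / 10 = 206.0460 / 10 = 20.6046
R̄ = (0.840 + 0.453 + 0.511 + 0.607 + 0.382 + 0.285 + 0.501 + 0.511 + 0.322 + 0.758) / 10 = 5.1700 / 10 = 0.5170
LCL = X̄̄ − A₂·R̄ = 20.6046 − 0.419 × 0.5170 = 20.3880

20.39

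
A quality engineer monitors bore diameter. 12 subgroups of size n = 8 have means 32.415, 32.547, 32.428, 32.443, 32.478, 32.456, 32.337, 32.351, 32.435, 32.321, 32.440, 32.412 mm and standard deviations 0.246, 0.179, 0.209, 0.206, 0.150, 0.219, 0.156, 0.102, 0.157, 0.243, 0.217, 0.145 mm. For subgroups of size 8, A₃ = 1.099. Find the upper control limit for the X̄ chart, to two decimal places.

X̄̄ = (32.415 + 32.547 + 32.428 + 32.443 + 32.478 + 32.456 + 32.337 + 32.351 + 32.435 + 32.321 + 32.440 + 32.412) / 12 = 32.4219
s̄ = (0.246 + 0.179 + 0.209 + 0.206 + 0.150 + 0.219 + 0.156 + 0.102 + 0.157 + 0.243 + 0.217 + 0.145) / 12 = 0.1857
UCL = X̄̄ + A₃·s̄ = 32.4219 + 1.099 × 0.1857 = 32.6261

32.63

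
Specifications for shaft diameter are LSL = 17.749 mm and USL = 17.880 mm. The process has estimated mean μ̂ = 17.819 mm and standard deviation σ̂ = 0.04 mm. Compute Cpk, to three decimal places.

0.508

Cpu = (USL − μ̂) / (3σ̂) = (17.880 − 17.819) / (3 × 0.04) = 0.5083; Cpl = (μ̂ − LSL) / (3σ̂) = (17.819 − 17.749) / (3 × 0.04) = 0.5833; Cpk = min(Cpu, Cpl) = 0.5083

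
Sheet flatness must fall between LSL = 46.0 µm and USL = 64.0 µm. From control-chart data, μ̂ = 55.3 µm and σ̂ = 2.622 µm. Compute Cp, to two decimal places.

1.14

Cp = (USL − LSL) / (6σ̂) = (64.0 − 46.0) / (6 × 2.622) = 18.0000 / 15.7320 = 1.1442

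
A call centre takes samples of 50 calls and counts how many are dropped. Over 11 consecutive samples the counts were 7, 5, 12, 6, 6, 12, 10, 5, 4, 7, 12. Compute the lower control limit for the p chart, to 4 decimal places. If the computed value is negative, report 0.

0.0023

p̄ = Σdᵢ / (k·n) = 86 / (11 × 50) = 0.15636
LCL = p̄ − 3·√(p̄(1−p̄)/n) = 0.15636 − 3 × 0.05136 = 0.00227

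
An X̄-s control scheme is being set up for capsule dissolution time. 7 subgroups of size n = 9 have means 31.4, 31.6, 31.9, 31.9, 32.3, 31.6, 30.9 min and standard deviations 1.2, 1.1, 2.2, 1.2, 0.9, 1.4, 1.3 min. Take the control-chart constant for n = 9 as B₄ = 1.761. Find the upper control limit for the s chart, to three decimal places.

s̄ = (1.2 + 1.1 + 2.2 + 1.2 + 0.9 + 1.4 + 1.3) / 7 = 1.3286
UCL_s = B₄·s̄ = 1.761 × 1.3286 = 2.3396

2.340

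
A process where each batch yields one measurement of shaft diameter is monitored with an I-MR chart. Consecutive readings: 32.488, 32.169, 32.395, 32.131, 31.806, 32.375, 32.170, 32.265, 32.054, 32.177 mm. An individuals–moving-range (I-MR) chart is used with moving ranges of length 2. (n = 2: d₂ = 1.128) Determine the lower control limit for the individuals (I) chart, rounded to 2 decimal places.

X̄ = (32.488 + 32.169 + 32.395 + 32.131 + 31.806 + 32.375 + 32.170 + 32.265 + 32.054 + 32.177) / 10 = 32.2030
Moving ranges: 0.319, 0.226, 0.264, 0.325, 0.569, 0.205, 0.095, 0.211, 0.123; M̄R̄ = 2.3370 / 9 = 0.2597
LCL = X̄ − 3·M̄R̄/d₂ = 32.2030 − 3 × 0.2597 / 1.128 = 31.5124

31.51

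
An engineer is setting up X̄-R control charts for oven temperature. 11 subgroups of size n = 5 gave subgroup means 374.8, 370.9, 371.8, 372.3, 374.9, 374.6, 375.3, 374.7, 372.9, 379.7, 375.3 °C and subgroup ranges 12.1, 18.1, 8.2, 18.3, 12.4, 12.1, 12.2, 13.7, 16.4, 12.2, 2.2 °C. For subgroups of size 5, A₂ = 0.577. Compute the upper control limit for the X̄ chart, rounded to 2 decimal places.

381.52

X̄̄ = (374.8 + 370.9 + 371.8 + 372.3 + 374.9 + 374.6 + 375.3 + 374.7 + 372.9 + 379.7 + 375.3) / 11 = 4117.2000 / 11 = 374.2909
R̄ = (12.1 + 18.1 + 8.2 + 18.3 + 12.4 + 12.1 + 12.2 + 13.7 + 16.4 + 12.2 + 2.2) / 11 = 137.9000 / 11 = 12.5364
UCL = X̄̄ + A₂·R̄ = 374.2909 + 0.577 × 12.5364 = 381.5244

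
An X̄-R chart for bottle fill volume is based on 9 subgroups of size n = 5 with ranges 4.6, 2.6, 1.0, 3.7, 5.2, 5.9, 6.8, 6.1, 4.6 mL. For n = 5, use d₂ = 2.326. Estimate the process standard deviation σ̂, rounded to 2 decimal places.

R̄ = (4.6 + 2.6 + 1.0 + 3.7 + 5.2 + 5.9 + 6.8 + 6.1 + 4.6) / 9 = 4.5000
σ̂ = R̄ / d₂ = 4.5000 / 2.326 = 1.9347

1.93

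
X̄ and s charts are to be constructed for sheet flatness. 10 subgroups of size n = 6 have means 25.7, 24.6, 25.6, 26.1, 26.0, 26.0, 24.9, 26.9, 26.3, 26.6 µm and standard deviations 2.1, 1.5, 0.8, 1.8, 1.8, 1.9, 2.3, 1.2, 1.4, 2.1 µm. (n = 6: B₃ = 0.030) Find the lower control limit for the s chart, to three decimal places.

s̄ = (2.1 + 1.5 + 0.8 + 1.8 + 1.8 + 1.9 + 2.3 + 1.2 + 1.4 + 2.1) / 10 = 1.6900
LCL_s = B₃·s̄ = 0.030 × 1.6900 = 0.0507

0.051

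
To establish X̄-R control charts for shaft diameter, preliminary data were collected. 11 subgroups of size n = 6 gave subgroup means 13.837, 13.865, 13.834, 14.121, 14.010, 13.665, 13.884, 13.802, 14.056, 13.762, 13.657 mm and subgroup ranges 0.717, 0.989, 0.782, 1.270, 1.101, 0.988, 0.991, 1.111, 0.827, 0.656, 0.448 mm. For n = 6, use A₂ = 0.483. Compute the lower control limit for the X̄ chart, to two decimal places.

X̄̄ = (13.837 + 13.865 + 13.834 + 14.121 + 14.010 + 13.665 + 13.884 + 13.802 + 14.056 + 13.762 + 13.657) / 11 = 152.4930 / 11 = 13.8630
R̄ = (0.717 + 0.989 + 0.782 + 1.270 + 1.101 + 0.988 + 0.991 + 1.111 + 0.827 + 0.656 + 0.448) / 11 = 9.8800 / 11 = 0.8982
LCL = X̄̄ − A₂·R̄ = 13.8630 − 0.483 × 0.8982 = 13.4292

13.43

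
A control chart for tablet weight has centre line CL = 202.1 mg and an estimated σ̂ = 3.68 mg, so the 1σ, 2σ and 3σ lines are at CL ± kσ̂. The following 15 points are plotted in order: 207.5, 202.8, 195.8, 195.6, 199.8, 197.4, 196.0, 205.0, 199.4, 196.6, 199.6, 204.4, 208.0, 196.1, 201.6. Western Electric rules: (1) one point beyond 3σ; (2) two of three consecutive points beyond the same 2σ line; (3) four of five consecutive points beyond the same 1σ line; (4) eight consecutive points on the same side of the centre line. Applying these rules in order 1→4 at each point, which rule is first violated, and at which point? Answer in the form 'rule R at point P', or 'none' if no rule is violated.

Zone of each point (C = within 1σ̂, B = 1σ̂–2σ̂, A = 2σ̂–3σ̂, * = beyond 3σ̂; sign = side of CL): 1:+B, 2:+C, 3:-B, 4:-B, 5:-C, 6:-B, 7:-B, 8:+C, 9:-C, 10:-B, 11:-C, 12:+C, 13:+B, 14:-B, 15:-C
Rule 3 (four of five consecutive points beyond the same 1σ limit) is satisfied at point 7.

rule 3 at point 7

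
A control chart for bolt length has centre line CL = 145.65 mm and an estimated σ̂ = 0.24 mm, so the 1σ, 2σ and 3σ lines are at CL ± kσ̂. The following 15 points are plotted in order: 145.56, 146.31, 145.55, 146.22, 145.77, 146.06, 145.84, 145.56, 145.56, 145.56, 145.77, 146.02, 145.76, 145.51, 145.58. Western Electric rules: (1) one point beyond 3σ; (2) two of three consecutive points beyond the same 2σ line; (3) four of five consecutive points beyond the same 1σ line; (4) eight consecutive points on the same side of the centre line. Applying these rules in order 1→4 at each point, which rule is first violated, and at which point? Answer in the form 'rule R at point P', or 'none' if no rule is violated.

Zone of each point (C = within 1σ̂, B = 1σ̂–2σ̂, A = 2σ̂–3σ̂, * = beyond 3σ̂; sign = side of CL): 1:-C, 2:+A, 3:-C, 4:+A, 5:+C, 6:+B, 7:+C, 8:-C, 9:-C, 10:-C, 11:+C, 12:+B, 13:+C, 14:-C, 15:-C
Rule 2 (two of three consecutive points beyond the same 2σ limit) is satisfied at point 4.

rule 2 at point 4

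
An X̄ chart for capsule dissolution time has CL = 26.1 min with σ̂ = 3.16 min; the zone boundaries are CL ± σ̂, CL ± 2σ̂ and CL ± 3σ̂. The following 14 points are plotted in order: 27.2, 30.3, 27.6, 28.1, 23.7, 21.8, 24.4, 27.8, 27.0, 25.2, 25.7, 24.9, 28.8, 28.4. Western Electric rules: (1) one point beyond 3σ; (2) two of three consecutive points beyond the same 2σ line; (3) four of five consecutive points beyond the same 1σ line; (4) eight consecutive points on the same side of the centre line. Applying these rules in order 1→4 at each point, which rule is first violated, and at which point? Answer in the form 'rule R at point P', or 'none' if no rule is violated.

Zone of each point (C = within 1σ̂, B = 1σ̂–2σ̂, A = 2σ̂–3σ̂, * = beyond 3σ̂; sign = side of CL): 1:+C, 2:+B, 3:+C, 4:+C, 5:-C, 6:-B, 7:-C, 8:+C, 9:+C, 10:-C, 11:-C, 12:-C, 13:+C, 14:+C
No rule fires across all 14 points.

none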